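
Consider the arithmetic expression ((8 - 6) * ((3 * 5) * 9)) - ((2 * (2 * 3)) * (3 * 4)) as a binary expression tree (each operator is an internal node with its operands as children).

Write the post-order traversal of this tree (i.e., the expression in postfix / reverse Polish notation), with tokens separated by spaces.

Post-order on an expression tree gives postfix notation: for each operator, emit left operand, right operand, then the operator.

8 6 - 3 5 * 9 * * 2 2 3 * * 3 4 * * -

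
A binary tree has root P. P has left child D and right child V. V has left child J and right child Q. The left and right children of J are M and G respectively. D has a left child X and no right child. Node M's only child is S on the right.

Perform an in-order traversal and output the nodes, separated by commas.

In-order visits the left subtree, then the node, then the right subtree.
At P: go left to D.
  At D: go left to X.
    X is a leaf — visit X.
  Visit D.
  At D: no right child.
Visit P.
At P: go right to V.
  At V: go left to J.
    At J: go left to M.
      At M: no left child.
      Visit M.
      At M: go right to S.
        S is a leaf — visit S.
    Visit J.
    At J: go right to G.
      G is a leaf — visit G.
  Visit V.
  At V: go right to Q.
    Q is a leaf — visit Q.

X, D, P, M, S, J, G, V, Q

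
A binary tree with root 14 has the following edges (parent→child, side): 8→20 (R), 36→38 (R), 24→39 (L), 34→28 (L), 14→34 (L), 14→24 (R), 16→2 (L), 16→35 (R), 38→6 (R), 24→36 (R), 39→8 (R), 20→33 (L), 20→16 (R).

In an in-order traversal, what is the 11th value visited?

24

In-order visits the left subtree, then the node, then the right subtree.
At 14: go left to 34.
  At 34: go left to 28.
    28 is a leaf — visit 28.
  Visit 34.
  At 34: no right child.
Visit 14.
At 14: go right to 24.
  At 24: go left to 39.
    At 39: no left child.
    Visit 39.
    At 39: go right to 8.
      At 8: no left child.
      Visit 8.
      At 8: go right to 20.
        At 20: go left to 33.
          33 is a leaf — visit 33.
        Visit 20.
        At 20: go right to 16.
          At 16: go left to 2.
            2 is a leaf — visit 2.
          Visit 16.
          At 16: go right to 35.
            35 is a leaf — visit 35.
  Visit 24.
  At 24: go right to 36.
    At 36: no left child.
    Visit 36.
    At 36: go right to 38.
      At 38: no left child.
      Visit 38.
      At 38: go right to 6.
        6 is a leaf — visit 6.
Full in-order sequence: 28, 34, 14, 39, 8, 33, 20, 2, 16, 35, 24, 36, 38, 6.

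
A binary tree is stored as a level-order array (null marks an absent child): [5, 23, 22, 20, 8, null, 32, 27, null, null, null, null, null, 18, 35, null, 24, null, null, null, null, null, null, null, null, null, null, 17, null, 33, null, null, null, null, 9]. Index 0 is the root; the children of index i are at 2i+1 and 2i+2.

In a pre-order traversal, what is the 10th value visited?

18

Pre-order visits the node, then its left subtree, then its right subtree.
Visit 5.
At 5: go left to 23.
  Visit 23.
  At 23: go left to 20.
    Visit 20.
    At 20: go left to 27.
      Visit 27.
      At 27: no left child.
      At 27: go right to 24.
        Visit 24.
        At 24: no left child.
        At 24: go right to 9.
          9 is a leaf — visit 9.
    At 20: no right child.
  At 23: go right to 8.
    8 is a leaf — visit 8.
At 5: go right to 22.
  Visit 22.
  At 22: no left child.
  At 22: go right to 32.
    Visit 32.
    At 32: go left to 18.
      Visit 18.
      At 18: go left to 17.
        17 is a leaf — visit 17.
      At 18: no right child.
    At 32: go right to 35.
      Visit 35.
      At 35: go left to 33.
        33 is a leaf — visit 33.
      At 35: no right child.
Full pre-order sequence: 5, 23, 20, 27, 24, 9, 8, 22, 32, 18, 17, 35, 33.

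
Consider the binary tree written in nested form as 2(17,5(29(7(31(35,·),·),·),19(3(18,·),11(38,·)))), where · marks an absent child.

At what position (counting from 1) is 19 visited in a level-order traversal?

Level-order visits nodes level by level from the root, left to right within each level.
Level 0: 2
Level 1: 17, 5
Level 2: 29, 19
Level 3: 7, 3, 11
Level 4: 31, 18, 38
Level 5: 35
Full level-order sequence: 2, 17, 5, 29, 19, 7, 3, 11, 31, 18, 38, 35.

5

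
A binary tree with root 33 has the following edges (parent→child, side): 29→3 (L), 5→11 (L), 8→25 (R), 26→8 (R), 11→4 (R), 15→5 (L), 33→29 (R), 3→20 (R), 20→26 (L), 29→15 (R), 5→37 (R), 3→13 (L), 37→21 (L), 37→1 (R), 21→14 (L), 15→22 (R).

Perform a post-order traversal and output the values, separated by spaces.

Post-order visits the left subtree, then the right subtree, then the node.
At 33: no left child.
At 33: go right to 29.
  At 29: go left to 3.
    At 3: go left to 13.
      13 is a leaf — visit 13.
    At 3: go right to 20.
      At 20: go left to 26.
        At 26: no left child.
        At 26: go right to 8.
          At 8: no left child.
          At 8: go right to 25.
            25 is a leaf — visit 25.
          Visit 8.
        Visit 26.
      At 20: no right child.
      Visit 20.
    Visit 3.
  At 29: go right to 15.
    At 15: go left to 5.
      At 5: go left to 11.
        At 11: no left child.
        At 11: go right to 4.
          4 is a leaf — visit 4.
        Visit 11.
      At 5: go right to 37.
        At 37: go left to 21.
          At 21: go left to 14.
            14 is a leaf — visit 14.
          At 21: no right child.
          Visit 21.
        At 37: go right to 1.
          1 is a leaf — visit 1.
        Visit 37.
      Visit 5.
    At 15: go right to 22.
      22 is a leaf — visit 22.
    Visit 15.
  Visit 29.
Visit 33.

13 25 8 26 20 3 4 11 14 21 1 37 5 22 15 29 33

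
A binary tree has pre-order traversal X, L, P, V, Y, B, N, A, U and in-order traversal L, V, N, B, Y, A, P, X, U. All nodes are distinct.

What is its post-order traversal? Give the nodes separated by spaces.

The first element of pre-order is the root; it splits in-order into left and right subtrees.
Root X: left subtree has 7 nodes {L, V, N, B, Y, A, P}, right has 1 {U}.
  Root L: left subtree has 0 nodes { }, right has 6 {V, N, B, Y, A, P}.
    Root P: left subtree has 5 nodes {V, N, B, Y, A}, right has 0 { }.
      Root V: left subtree has 0 nodes { }, right has 4 {N, B, Y, A}.
        Root Y: left subtree has 2 nodes {N, B}, right has 1 {A}.
          Root B: left subtree has 1 node {N}, right has 0 { }.

N B A Y V P L U X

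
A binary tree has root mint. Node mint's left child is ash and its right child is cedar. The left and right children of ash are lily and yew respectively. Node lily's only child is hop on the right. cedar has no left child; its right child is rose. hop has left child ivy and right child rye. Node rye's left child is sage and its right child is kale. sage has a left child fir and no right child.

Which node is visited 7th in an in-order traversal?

In-order visits the left subtree, then the node, then the right subtree.
At mint: go left to ash.
  At ash: go left to lily.
    At lily: no left child.
    Visit lily.
    At lily: go right to hop.
      At hop: go left to ivy.
        ivy is a leaf — visit ivy.
      Visit hop.
      At hop: go right to rye.
        At rye: go left to sage.
          At sage: go left to fir.
            fir is a leaf — visit fir.
          Visit sage.
          At sage: no right child.
        Visit rye.
        At rye: go right to kale.
          kale is a leaf — visit kale.
  Visit ash.
  At ash: go right to yew.
    yew is a leaf — visit yew.
Visit mint.
At mint: go right to cedar.
  At cedar: no left child.
  Visit cedar.
  At cedar: go right to rose.
    rose is a leaf — visit rose.
Full in-order sequence: lily, ivy, hop, fir, sage, rye, kale, ash, yew, mint, cedar, rose.

kale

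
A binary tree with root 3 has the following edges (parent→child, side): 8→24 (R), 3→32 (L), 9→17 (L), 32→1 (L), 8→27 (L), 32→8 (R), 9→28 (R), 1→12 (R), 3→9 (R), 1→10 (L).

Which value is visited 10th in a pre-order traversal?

Pre-order visits the node, then its left subtree, then its right subtree.
Visit 3.
At 3: go left to 32.
  Visit 32.
  At 32: go left to 1.
    Visit 1.
    At 1: go left to 10.
      10 is a leaf — visit 10.
    At 1: go right to 12.
      12 is a leaf — visit 12.
  At 32: go right to 8.
    Visit 8.
    At 8: go left to 27.
      27 is a leaf — visit 27.
    At 8: go right to 24.
      24 is a leaf — visit 24.
At 3: go right to 9.
  Visit 9.
  At 9: go left to 17.
    17 is a leaf — visit 17.
  At 9: go right to 28.
    28 is a leaf — visit 28.
Full pre-order sequence: 3, 32, 1, 10, 12, 8, 27, 24, 9, 17, 28.

17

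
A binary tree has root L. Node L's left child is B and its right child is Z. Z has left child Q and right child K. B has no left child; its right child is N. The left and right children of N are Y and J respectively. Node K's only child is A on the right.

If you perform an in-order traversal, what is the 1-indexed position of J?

4

In-order visits the left subtree, then the node, then the right subtree.
At L: go left to B.
  At B: no left child.
  Visit B.
  At B: go right to N.
    At N: go left to Y.
      Y is a leaf — visit Y.
    Visit N.
    At N: go right to J.
      J is a leaf — visit J.
Visit L.
At L: go right to Z.
  At Z: go left to Q.
    Q is a leaf — visit Q.
  Visit Z.
  At Z: go right to K.
    At K: no left child.
    Visit K.
    At K: go right to A.
      A is a leaf — visit A.
Full in-order sequence: B, Y, N, J, L, Q, Z, K, A.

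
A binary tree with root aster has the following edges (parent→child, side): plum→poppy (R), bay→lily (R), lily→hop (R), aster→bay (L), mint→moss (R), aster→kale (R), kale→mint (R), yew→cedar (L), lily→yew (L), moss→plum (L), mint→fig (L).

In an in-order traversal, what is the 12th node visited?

In-order visits the left subtree, then the node, then the right subtree.
At aster: go left to bay.
  At bay: no left child.
  Visit bay.
  At bay: go right to lily.
    At lily: go left to yew.
      At yew: go left to cedar.
        cedar is a leaf — visit cedar.
      Visit yew.
      At yew: no right child.
    Visit lily.
    At lily: go right to hop.
      hop is a leaf — visit hop.
Visit aster.
At aster: go right to kale.
  At kale: no left child.
  Visit kale.
  At kale: go right to mint.
    At mint: go left to fig.
      fig is a leaf — visit fig.
    Visit mint.
    At mint: go right to moss.
      At moss: go left to plum.
        At plum: no left child.
        Visit plum.
        At plum: go right to poppy.
          poppy is a leaf — visit poppy.
      Visit moss.
      At moss: no right child.
Full in-order sequence: bay, cedar, yew, lily, hop, aster, kale, fig, mint, plum, poppy, moss.

moss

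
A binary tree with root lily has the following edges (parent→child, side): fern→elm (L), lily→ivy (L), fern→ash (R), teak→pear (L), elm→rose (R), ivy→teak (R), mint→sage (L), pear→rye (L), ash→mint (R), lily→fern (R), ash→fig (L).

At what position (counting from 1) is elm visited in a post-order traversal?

Post-order visits the left subtree, then the right subtree, then the node.
At lily: go left to ivy.
  At ivy: no left child.
  At ivy: go right to teak.
    At teak: go left to pear.
      At pear: go left to rye.
        rye is a leaf — visit rye.
      At pear: no right child.
      Visit pear.
    At teak: no right child.
    Visit teak.
  Visit ivy.
At lily: go right to fern.
  At fern: go left to elm.
    At elm: no left child.
    At elm: go right to rose.
      rose is a leaf — visit rose.
    Visit elm.
  At fern: go right to ash.
    At ash: go left to fig.
      fig is a leaf — visit fig.
    At ash: go right to mint.
      At mint: go left to sage.
        sage is a leaf — visit sage.
      At mint: no right child.
      Visit mint.
    Visit ash.
  Visit fern.
Visit lily.
Full post-order sequence: rye, pear, teak, ivy, rose, elm, fig, sage, mint, ash, fern, lily.

6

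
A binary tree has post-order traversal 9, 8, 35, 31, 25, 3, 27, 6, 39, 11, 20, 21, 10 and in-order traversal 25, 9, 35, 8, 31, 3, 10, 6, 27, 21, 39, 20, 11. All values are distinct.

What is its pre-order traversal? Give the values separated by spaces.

10 3 25 31 35 9 8 21 6 27 20 39 11

The last element of post-order is the root; it splits in-order into left and right subtrees.
Root 10: left subtree has 6 nodes {25, 9, 35, 8, 31, 3}, right has 6 {6, 27, 21, 39, 20, 11}.
  Root 3: left subtree has 5 nodes {25, 9, 35, 8, 31}, right has 0 { }.
    Root 25: left subtree has 0 nodes { }, right has 4 {9, 35, 8, 31}.
      Root 31: left subtree has 3 nodes {9, 35, 8}, right has 0 { }.
        Root 35: left subtree has 1 node {9}, right has 1 {8}.
  Root 21: left subtree has 2 nodes {6, 27}, right has 3 {39, 20, 11}.
    Root 6: left subtree has 0 nodes { }, right has 1 {27}.
    Root 20: left subtree has 1 node {39}, right has 1 {11}.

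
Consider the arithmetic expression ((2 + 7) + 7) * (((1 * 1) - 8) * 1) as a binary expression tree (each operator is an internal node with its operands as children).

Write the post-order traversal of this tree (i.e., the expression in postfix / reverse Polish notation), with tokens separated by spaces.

Post-order on an expression tree gives postfix notation: for each operator, emit left operand, right operand, then the operator.

2 7 + 7 + 1 1 * 8 - 1 * *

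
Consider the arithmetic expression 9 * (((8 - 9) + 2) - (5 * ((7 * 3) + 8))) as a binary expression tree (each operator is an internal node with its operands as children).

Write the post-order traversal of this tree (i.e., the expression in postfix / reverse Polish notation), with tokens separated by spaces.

9 8 9 - 2 + 5 7 3 * 8 + * - *

Post-order on an expression tree gives postfix notation: for each operator, emit left operand, right operand, then the operator.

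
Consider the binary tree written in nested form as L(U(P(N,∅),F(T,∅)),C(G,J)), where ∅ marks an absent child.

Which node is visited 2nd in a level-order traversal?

U

Level-order visits nodes level by level from the root, left to right within each level.
Level 0: L
Level 1: U, C
Level 2: P, F, G, J
Level 3: N, T
Full level-order sequence: L, U, C, P, F, G, J, N, T.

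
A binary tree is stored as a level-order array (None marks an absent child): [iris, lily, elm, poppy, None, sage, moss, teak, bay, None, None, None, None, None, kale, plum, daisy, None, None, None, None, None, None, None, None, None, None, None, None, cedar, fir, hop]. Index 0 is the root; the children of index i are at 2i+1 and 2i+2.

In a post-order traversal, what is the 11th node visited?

Post-order visits the left subtree, then the right subtree, then the node.
At iris: go left to lily.
  At lily: go left to poppy.
    At poppy: go left to teak.
      At teak: go left to plum.
        At plum: go left to hop.
          hop is a leaf — visit hop.
        At plum: no right child.
        Visit plum.
      At teak: go right to daisy.
        daisy is a leaf — visit daisy.
      Visit teak.
    At poppy: go right to bay.
      bay is a leaf — visit bay.
    Visit poppy.
  At lily: no right child.
  Visit lily.
At iris: go right to elm.
  At elm: go left to sage.
    sage is a leaf — visit sage.
  At elm: go right to moss.
    At moss: no left child.
    At moss: go right to kale.
      At kale: go left to cedar.
        cedar is a leaf — visit cedar.
      At kale: go right to fir.
        fir is a leaf — visit fir.
      Visit kale.
    Visit moss.
  Visit elm.
Visit iris.
Full post-order sequence: hop, plum, daisy, teak, bay, poppy, lily, sage, cedar, fir, kale, moss, elm, iris.

kale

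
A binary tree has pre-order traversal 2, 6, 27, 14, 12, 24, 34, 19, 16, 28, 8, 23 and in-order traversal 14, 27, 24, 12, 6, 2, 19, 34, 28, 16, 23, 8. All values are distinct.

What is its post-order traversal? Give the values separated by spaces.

The first element of pre-order is the root; it splits in-order into left and right subtrees.
Root 2: left subtree has 5 nodes {14, 27, 24, 12, 6}, right has 6 {19, 34, 28, 16, 23, 8}.
  Root 6: left subtree has 4 nodes {14, 27, 24, 12}, right has 0 { }.
    Root 27: left subtree has 1 node {14}, right has 2 {24, 12}.
      Root 12: left subtree has 1 node {24}, right has 0 { }.
  Root 34: left subtree has 1 node {19}, right has 4 {28, 16, 23, 8}.
    Root 16: left subtree has 1 node {28}, right has 2 {23, 8}.
      Root 8: left subtree has 1 node {23}, right has 0 { }.

14 24 12 27 6 19 28 23 8 16 34 2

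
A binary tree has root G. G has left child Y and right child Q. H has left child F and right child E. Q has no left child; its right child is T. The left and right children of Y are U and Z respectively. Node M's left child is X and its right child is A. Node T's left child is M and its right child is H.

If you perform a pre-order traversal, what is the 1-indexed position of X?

Pre-order visits the node, then its left subtree, then its right subtree.
Visit G.
At G: go left to Y.
  Visit Y.
  At Y: go left to U.
    U is a leaf — visit U.
  At Y: go right to Z.
    Z is a leaf — visit Z.
At G: go right to Q.
  Visit Q.
  At Q: no left child.
  At Q: go right to T.
    Visit T.
    At T: go left to M.
      Visit M.
      At M: go left to X.
        X is a leaf — visit X.
      At M: go right to A.
        A is a leaf — visit A.
    At T: go right to H.
      Visit H.
      At H: go left to F.
        F is a leaf — visit F.
      At H: go right to E.
        E is a leaf — visit E.
Full pre-order sequence: G, Y, U, Z, Q, T, M, X, A, H, F, E.

8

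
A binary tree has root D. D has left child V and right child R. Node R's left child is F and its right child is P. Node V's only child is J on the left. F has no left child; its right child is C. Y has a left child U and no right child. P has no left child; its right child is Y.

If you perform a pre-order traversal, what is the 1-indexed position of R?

4

Pre-order visits the node, then its left subtree, then its right subtree.
Visit D.
At D: go left to V.
  Visit V.
  At V: go left to J.
    J is a leaf — visit J.
  At V: no right child.
At D: go right to R.
  Visit R.
  At R: go left to F.
    Visit F.
    At F: no left child.
    At F: go right to C.
      C is a leaf — visit C.
  At R: go right to P.
    Visit P.
    At P: no left child.
    At P: go right to Y.
      Visit Y.
      At Y: go left to U.
        U is a leaf — visit U.
      At Y: no right child.
Full pre-order sequence: D, V, J, R, F, C, P, Y, U.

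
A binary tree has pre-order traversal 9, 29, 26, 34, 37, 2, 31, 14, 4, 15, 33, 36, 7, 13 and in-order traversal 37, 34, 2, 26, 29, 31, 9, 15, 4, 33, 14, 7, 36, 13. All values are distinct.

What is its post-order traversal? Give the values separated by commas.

The first element of pre-order is the root; it splits in-order into left and right subtrees.
Root 9: left subtree has 6 nodes {37, 34, 2, 26, 29, 31}, right has 7 {15, 4, 33, 14, 7, 36, 13}.
  Root 29: left subtree has 4 nodes {37, 34, 2, 26}, right has 1 {31}.
    Root 26: left subtree has 3 nodes {37, 34, 2}, right has 0 { }.
      Root 34: left subtree has 1 node {37}, right has 1 {2}.
  Root 14: left subtree has 3 nodes {15, 4, 33}, right has 3 {7, 36, 13}.
    Root 4: left subtree has 1 node {15}, right has 1 {33}.
    Root 36: left subtree has 1 node {7}, right has 1 {13}.

37, 2, 34, 26, 31, 29, 15, 33, 4, 7, 13, 36, 14, 9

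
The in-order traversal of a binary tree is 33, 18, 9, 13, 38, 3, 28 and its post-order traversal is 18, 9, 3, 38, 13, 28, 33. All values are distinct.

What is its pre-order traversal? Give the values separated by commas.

33, 28, 13, 9, 18, 38, 3

The last element of post-order is the root; it splits in-order into left and right subtrees.
Root 33: left subtree has 0 nodes { }, right has 6 {18, 9, 13, 38, 3, 28}.
  Root 28: left subtree has 5 nodes {18, 9, 13, 38, 3}, right has 0 { }.
    Root 13: left subtree has 2 nodes {18, 9}, right has 2 {38, 3}.
      Root 9: left subtree has 1 node {18}, right has 0 { }.
      Root 38: left subtree has 0 nodes { }, right has 1 {3}.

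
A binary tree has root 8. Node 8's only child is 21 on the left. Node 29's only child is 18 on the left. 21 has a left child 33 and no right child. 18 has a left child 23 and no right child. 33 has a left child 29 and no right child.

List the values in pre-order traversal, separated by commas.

Pre-order visits the node, then its left subtree, then its right subtree.
Visit 8.
At 8: go left to 21.
  Visit 21.
  At 21: go left to 33.
    Visit 33.
    At 33: go left to 29.
      Visit 29.
      At 29: go left to 18.
        Visit 18.
        At 18: go left to 23.
          23 is a leaf — visit 23.
        At 18: no right child.
      At 29: no right child.
    At 33: no right child.
  At 21: no right child.
At 8: no right child.

8, 21, 33, 29, 18, 23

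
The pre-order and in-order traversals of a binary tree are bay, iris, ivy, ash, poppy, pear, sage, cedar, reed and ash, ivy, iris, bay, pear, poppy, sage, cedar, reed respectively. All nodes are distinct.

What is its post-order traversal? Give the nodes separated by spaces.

The first element of pre-order is the root; it splits in-order into left and right subtrees.
Root bay: left subtree has 3 nodes {ash, ivy, iris}, right has 5 {pear, poppy, sage, cedar, reed}.
  Root iris: left subtree has 2 nodes {ash, ivy}, right has 0 { }.
    Root ivy: left subtree has 1 node {ash}, right has 0 { }.
  Root poppy: left subtree has 1 node {pear}, right has 3 {sage, cedar, reed}.
    Root sage: left subtree has 0 nodes { }, right has 2 {cedar, reed}.
      Root cedar: left subtree has 0 nodes { }, right has 1 {reed}.

ash ivy iris pear reed cedar sage poppy bay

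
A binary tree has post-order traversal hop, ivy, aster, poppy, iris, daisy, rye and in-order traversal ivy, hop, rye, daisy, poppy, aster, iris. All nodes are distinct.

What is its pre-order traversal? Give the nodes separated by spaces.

The last element of post-order is the root; it splits in-order into left and right subtrees.
Root rye: left subtree has 2 nodes {ivy, hop}, right has 4 {daisy, poppy, aster, iris}.
  Root ivy: left subtree has 0 nodes { }, right has 1 {hop}.
  Root daisy: left subtree has 0 nodes { }, right has 3 {poppy, aster, iris}.
    Root iris: left subtree has 2 nodes {poppy, aster}, right has 0 { }.
      Root poppy: left subtree has 0 nodes { }, right has 1 {aster}.

rye ivy hop daisy iris poppy aster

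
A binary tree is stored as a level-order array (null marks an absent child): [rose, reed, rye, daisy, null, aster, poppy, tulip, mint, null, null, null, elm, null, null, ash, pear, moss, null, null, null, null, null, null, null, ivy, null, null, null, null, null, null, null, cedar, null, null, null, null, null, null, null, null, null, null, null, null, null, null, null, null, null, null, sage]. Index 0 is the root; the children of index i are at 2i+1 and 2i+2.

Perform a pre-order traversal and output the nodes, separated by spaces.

Pre-order visits the node, then its left subtree, then its right subtree.
Visit rose.
At rose: go left to reed.
  Visit reed.
  At reed: go left to daisy.
    Visit daisy.
    At daisy: go left to tulip.
      Visit tulip.
      At tulip: go left to ash.
        ash is a leaf — visit ash.
      At tulip: go right to pear.
        Visit pear.
        At pear: go left to cedar.
          cedar is a leaf — visit cedar.
        At pear: no right child.
    At daisy: go right to mint.
      Visit mint.
      At mint: go left to moss.
        moss is a leaf — visit moss.
      At mint: no right child.
  At reed: no right child.
At rose: go right to rye.
  Visit rye.
  At rye: go left to aster.
    Visit aster.
    At aster: no left child.
    At aster: go right to elm.
      Visit elm.
      At elm: go left to ivy.
        Visit ivy.
        At ivy: no left child.
        At ivy: go right to sage.
          sage is a leaf — visit sage.
      At elm: no right child.
  At rye: go right to poppy.
    poppy is a leaf — visit poppy.

rose reed daisy tulip ash pear cedar mint moss rye aster elm ivy sage poppy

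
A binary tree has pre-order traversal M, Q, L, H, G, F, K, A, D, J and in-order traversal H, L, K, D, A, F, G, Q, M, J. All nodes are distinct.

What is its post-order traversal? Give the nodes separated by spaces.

The first element of pre-order is the root; it splits in-order into left and right subtrees.
Root M: left subtree has 8 nodes {H, L, K, D, A, F, G, Q}, right has 1 {J}.
  Root Q: left subtree has 7 nodes {H, L, K, D, A, F, G}, right has 0 { }.
    Root L: left subtree has 1 node {H}, right has 5 {K, D, A, F, G}.
      Root G: left subtree has 4 nodes {K, D, A, F}, right has 0 { }.
        Root F: left subtree has 3 nodes {K, D, A}, right has 0 { }.
          Root K: left subtree has 0 nodes { }, right has 2 {D, A}.
            Root A: left subtree has 1 node {D}, right has 0 { }.

H D A K F G L Q J M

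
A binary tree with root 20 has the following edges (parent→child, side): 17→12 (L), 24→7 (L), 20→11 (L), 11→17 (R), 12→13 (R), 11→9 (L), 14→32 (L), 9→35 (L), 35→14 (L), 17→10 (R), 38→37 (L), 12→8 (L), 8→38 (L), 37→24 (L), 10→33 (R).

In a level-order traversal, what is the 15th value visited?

24

Level-order visits nodes level by level from the root, left to right within each level.
Level 0: 20
Level 1: 11
Level 2: 9, 17
Level 3: 35, 12, 10
Level 4: 14, 8, 13, 33
Level 5: 32, 38
Level 6: 37
Level 7: 24
Level 8: 7
Full level-order sequence: 20, 11, 9, 17, 35, 12, 10, 14, 8, 13, 33, 32, 38, 37, 24, 7.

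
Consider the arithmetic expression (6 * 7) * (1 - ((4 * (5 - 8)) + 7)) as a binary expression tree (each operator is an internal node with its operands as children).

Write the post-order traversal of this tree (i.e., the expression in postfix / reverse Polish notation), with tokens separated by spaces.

6 7 * 1 4 5 8 - * 7 + - *

Post-order on an expression tree gives postfix notation: for each operator, emit left operand, right operand, then the operator.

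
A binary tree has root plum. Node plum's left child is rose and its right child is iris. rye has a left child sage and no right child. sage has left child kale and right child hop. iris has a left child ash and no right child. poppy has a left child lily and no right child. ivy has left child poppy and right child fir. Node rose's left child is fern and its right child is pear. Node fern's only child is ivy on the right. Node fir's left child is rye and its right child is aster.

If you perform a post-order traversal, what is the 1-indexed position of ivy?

Post-order visits the left subtree, then the right subtree, then the node.
At plum: go left to rose.
  At rose: go left to fern.
    At fern: no left child.
    At fern: go right to ivy.
      At ivy: go left to poppy.
        At poppy: go left to lily.
          lily is a leaf — visit lily.
        At poppy: no right child.
        Visit poppy.
      At ivy: go right to fir.
        At fir: go left to rye.
          At rye: go left to sage.
            At sage: go left to kale.
              kale is a leaf — visit kale.
            At sage: go right to hop.
              hop is a leaf — visit hop.
            Visit sage.
          At rye: no right child.
          Visit rye.
        At fir: go right to aster.
          aster is a leaf — visit aster.
        Visit fir.
      Visit ivy.
    Visit fern.
  At rose: go right to pear.
    pear is a leaf — visit pear.
  Visit rose.
At plum: go right to iris.
  At iris: go left to ash.
    ash is a leaf — visit ash.
  At iris: no right child.
  Visit iris.
Visit plum.
Full post-order sequence: lily, poppy, kale, hop, sage, rye, aster, fir, ivy, fern, pear, rose, ash, iris, plum.

9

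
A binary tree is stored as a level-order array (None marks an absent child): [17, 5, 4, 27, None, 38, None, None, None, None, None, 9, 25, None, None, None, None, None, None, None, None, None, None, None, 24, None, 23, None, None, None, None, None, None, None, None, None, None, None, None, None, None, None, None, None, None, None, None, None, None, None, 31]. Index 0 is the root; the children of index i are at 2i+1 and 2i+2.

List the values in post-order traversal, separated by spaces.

27 5 31 24 9 23 25 38 4 17

Post-order visits the left subtree, then the right subtree, then the node.
At 17: go left to 5.
  At 5: go left to 27.
    27 is a leaf — visit 27.
  At 5: no right child.
  Visit 5.
At 17: go right to 4.
  At 4: go left to 38.
    At 38: go left to 9.
      At 9: no left child.
      At 9: go right to 24.
        At 24: no left child.
        At 24: go right to 31.
          31 is a leaf — visit 31.
        Visit 24.
      Visit 9.
    At 38: go right to 25.
      At 25: no left child.
      At 25: go right to 23.
        23 is a leaf — visit 23.
      Visit 25.
    Visit 38.
  At 4: no right child.
  Visit 4.
Visit 17.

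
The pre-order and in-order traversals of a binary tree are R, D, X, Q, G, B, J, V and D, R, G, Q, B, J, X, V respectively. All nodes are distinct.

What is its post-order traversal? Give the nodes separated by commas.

D, G, J, B, Q, V, X, R

The first element of pre-order is the root; it splits in-order into left and right subtrees.
Root R: left subtree has 1 node {D}, right has 6 {G, Q, B, J, X, V}.
  Root X: left subtree has 4 nodes {G, Q, B, J}, right has 1 {V}.
    Root Q: left subtree has 1 node {G}, right has 2 {B, J}.
      Root B: left subtree has 0 nodes { }, right has 1 {J}.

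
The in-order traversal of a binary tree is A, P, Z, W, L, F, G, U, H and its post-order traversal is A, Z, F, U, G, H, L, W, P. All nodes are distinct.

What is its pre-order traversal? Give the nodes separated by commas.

P, A, W, Z, L, H, G, F, U

The last element of post-order is the root; it splits in-order into left and right subtrees.
Root P: left subtree has 1 node {A}, right has 7 {Z, W, L, F, G, U, H}.
  Root W: left subtree has 1 node {Z}, right has 5 {L, F, G, U, H}.
    Root L: left subtree has 0 nodes { }, right has 4 {F, G, U, H}.
      Root H: left subtree has 3 nodes {F, G, U}, right has 0 { }.
        Root G: left subtree has 1 node {F}, right has 1 {U}.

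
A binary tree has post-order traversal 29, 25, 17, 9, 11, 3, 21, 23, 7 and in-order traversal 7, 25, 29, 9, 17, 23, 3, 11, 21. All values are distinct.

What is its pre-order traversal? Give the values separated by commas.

7, 23, 9, 25, 29, 17, 21, 3, 11

The last element of post-order is the root; it splits in-order into left and right subtrees.
Root 7: left subtree has 0 nodes { }, right has 8 {25, 29, 9, 17, 23, 3, 11, 21}.
  Root 23: left subtree has 4 nodes {25, 29, 9, 17}, right has 3 {3, 11, 21}.
    Root 9: left subtree has 2 nodes {25, 29}, right has 1 {17}.
      Root 25: left subtree has 0 nodes { }, right has 1 {29}.
    Root 21: left subtree has 2 nodes {3, 11}, right has 0 { }.
      Root 3: left subtree has 0 nodes { }, right has 1 {11}.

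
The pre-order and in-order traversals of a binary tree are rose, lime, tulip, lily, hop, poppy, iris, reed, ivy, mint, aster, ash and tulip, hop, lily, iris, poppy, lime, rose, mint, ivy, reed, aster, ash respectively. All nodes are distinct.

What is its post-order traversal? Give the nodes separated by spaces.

The first element of pre-order is the root; it splits in-order into left and right subtrees.
Root rose: left subtree has 6 nodes {tulip, hop, lily, iris, poppy, lime}, right has 5 {mint, ivy, reed, aster, ash}.
  Root lime: left subtree has 5 nodes {tulip, hop, lily, iris, poppy}, right has 0 { }.
    Root tulip: left subtree has 0 nodes { }, right has 4 {hop, lily, iris, poppy}.
      Root lily: left subtree has 1 node {hop}, right has 2 {iris, poppy}.
        Root poppy: left subtree has 1 node {iris}, right has 0 { }.
  Root reed: left subtree has 2 nodes {mint, ivy}, right has 2 {aster, ash}.
    Root ivy: left subtree has 1 node {mint}, right has 0 { }.
    Root aster: left subtree has 0 nodes { }, right has 1 {ash}.

hop iris poppy lily tulip lime mint ivy ash aster reed rose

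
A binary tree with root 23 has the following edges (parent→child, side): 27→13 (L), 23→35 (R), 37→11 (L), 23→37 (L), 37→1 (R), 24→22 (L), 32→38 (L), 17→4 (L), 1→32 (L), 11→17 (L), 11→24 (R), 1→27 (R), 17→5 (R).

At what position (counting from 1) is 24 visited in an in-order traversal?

In-order visits the left subtree, then the node, then the right subtree.
At 23: go left to 37.
  At 37: go left to 11.
    At 11: go left to 17.
      At 17: go left to 4.
        4 is a leaf — visit 4.
      Visit 17.
      At 17: go right to 5.
        5 is a leaf — visit 5.
    Visit 11.
    At 11: go right to 24.
      At 24: go left to 22.
        22 is a leaf — visit 22.
      Visit 24.
      At 24: no right child.
  Visit 37.
  At 37: go right to 1.
    At 1: go left to 32.
      At 32: go left to 38.
        38 is a leaf — visit 38.
      Visit 32.
      At 32: no right child.
    Visit 1.
    At 1: go right to 27.
      At 27: go left to 13.
        13 is a leaf — visit 13.
      Visit 27.
      At 27: no right child.
Visit 23.
At 23: go right to 35.
  35 is a leaf — visit 35.
Full in-order sequence: 4, 17, 5, 11, 22, 24, 37, 38, 32, 1, 13, 27, 23, 35.

6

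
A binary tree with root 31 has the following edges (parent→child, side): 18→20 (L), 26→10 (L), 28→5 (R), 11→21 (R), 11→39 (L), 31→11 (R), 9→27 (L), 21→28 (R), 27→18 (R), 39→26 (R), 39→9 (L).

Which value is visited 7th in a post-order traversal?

Post-order visits the left subtree, then the right subtree, then the node.
At 31: no left child.
At 31: go right to 11.
  At 11: go left to 39.
    At 39: go left to 9.
      At 9: go left to 27.
        At 27: no left child.
        At 27: go right to 18.
          At 18: go left to 20.
            20 is a leaf — visit 20.
          At 18: no right child.
          Visit 18.
        Visit 27.
      At 9: no right child.
      Visit 9.
    At 39: go right to 26.
      At 26: go left to 10.
        10 is a leaf — visit 10.
      At 26: no right child.
      Visit 26.
    Visit 39.
  At 11: go right to 21.
    At 21: no left child.
    At 21: go right to 28.
      At 28: no left child.
      At 28: go right to 5.
        5 is a leaf — visit 5.
      Visit 28.
    Visit 21.
  Visit 11.
Visit 31.
Full post-order sequence: 20, 18, 27, 9, 10, 26, 39, 5, 28, 21, 11, 31.

39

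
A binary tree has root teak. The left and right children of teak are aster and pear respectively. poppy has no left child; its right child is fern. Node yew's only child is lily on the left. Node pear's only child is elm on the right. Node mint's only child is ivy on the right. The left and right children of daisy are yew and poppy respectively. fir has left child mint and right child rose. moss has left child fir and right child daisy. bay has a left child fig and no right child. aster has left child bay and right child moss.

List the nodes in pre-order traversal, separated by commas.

teak, aster, bay, fig, moss, fir, mint, ivy, rose, daisy, yew, lily, poppy, fern, pear, elm

Pre-order visits the node, then its left subtree, then its right subtree.
Visit teak.
At teak: go left to aster.
  Visit aster.
  At aster: go left to bay.
    Visit bay.
    At bay: go left to fig.
      fig is a leaf — visit fig.
    At bay: no right child.
  At aster: go right to moss.
    Visit moss.
    At moss: go left to fir.
      Visit fir.
      At fir: go left to mint.
        Visit mint.
        At mint: no left child.
        At mint: go right to ivy.
          ivy is a leaf — visit ivy.
      At fir: go right to rose.
        rose is a leaf — visit rose.
    At moss: go right to daisy.
      Visit daisy.
      At daisy: go left to yew.
        Visit yew.
        At yew: go left to lily.
          lily is a leaf — visit lily.
        At yew: no right child.
      At daisy: go right to poppy.
        Visit poppy.
        At poppy: no left child.
        At poppy: go right to fern.
          fern is a leaf — visit fern.
At teak: go right to pear.
  Visit pear.
  At pear: no left child.
  At pear: go right to elm.
    elm is a leaf — visit elm.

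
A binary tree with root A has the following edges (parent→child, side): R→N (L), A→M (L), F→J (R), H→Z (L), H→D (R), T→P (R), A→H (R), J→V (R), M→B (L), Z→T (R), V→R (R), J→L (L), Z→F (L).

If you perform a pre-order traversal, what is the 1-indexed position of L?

8

Pre-order visits the node, then its left subtree, then its right subtree.
Visit A.
At A: go left to M.
  Visit M.
  At M: go left to B.
    B is a leaf — visit B.
  At M: no right child.
At A: go right to H.
  Visit H.
  At H: go left to Z.
    Visit Z.
    At Z: go left to F.
      Visit F.
      At F: no left child.
      At F: go right to J.
        Visit J.
        At J: go left to L.
          L is a leaf — visit L.
        At J: go right to V.
          Visit V.
          At V: no left child.
          At V: go right to R.
            Visit R.
            At R: go left to N.
              N is a leaf — visit N.
            At R: no right child.
    At Z: go right to T.
      Visit T.
      At T: no left child.
      At T: go right to P.
        P is a leaf — visit P.
  At H: go right to D.
    D is a leaf — visit D.
Full pre-order sequence: A, M, B, H, Z, F, J, L, V, R, N, T, P, D.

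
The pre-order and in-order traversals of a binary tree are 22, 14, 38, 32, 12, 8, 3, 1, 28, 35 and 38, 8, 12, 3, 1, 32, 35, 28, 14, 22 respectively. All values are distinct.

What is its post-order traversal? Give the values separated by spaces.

8 1 3 12 35 28 32 38 14 22

The first element of pre-order is the root; it splits in-order into left and right subtrees.
Root 22: left subtree has 9 nodes {38, 8, 12, 3, 1, 32, 35, 28, 14}, right has 0 { }.
  Root 14: left subtree has 8 nodes {38, 8, 12, 3, 1, 32, 35, 28}, right has 0 { }.
    Root 38: left subtree has 0 nodes { }, right has 7 {8, 12, 3, 1, 32, 35, 28}.
      Root 32: left subtree has 4 nodes {8, 12, 3, 1}, right has 2 {35, 28}.
        Root 12: left subtree has 1 node {8}, right has 2 {3, 1}.
          Root 3: left subtree has 0 nodes { }, right has 1 {1}.
        Root 28: left subtree has 1 node {35}, right has 0 { }.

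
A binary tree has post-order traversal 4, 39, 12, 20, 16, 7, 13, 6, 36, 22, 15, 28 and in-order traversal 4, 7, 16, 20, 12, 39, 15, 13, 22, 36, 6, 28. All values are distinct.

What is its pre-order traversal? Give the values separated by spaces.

28 15 7 4 16 20 12 39 22 13 36 6

The last element of post-order is the root; it splits in-order into left and right subtrees.
Root 28: left subtree has 11 nodes {4, 7, 16, 20, 12, 39, 15, 13, 22, 36, 6}, right has 0 { }.
  Root 15: left subtree has 6 nodes {4, 7, 16, 20, 12, 39}, right has 4 {13, 22, 36, 6}.
    Root 7: left subtree has 1 node {4}, right has 4 {16, 20, 12, 39}.
      Root 16: left subtree has 0 nodes { }, right has 3 {20, 12, 39}.
        Root 20: left subtree has 0 nodes { }, right has 2 {12, 39}.
          Root 12: left subtree has 0 nodes { }, right has 1 {39}.
    Root 22: left subtree has 1 node {13}, right has 2 {36, 6}.
      Root 36: left subtree has 0 nodes { }, right has 1 {6}.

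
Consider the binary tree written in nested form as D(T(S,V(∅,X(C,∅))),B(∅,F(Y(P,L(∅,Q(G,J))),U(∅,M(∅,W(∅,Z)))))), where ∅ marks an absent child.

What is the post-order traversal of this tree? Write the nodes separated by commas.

Post-order visits the left subtree, then the right subtree, then the node.
At D: go left to T.
  At T: go left to S.
    S is a leaf — visit S.
  At T: go right to V.
    At V: no left child.
    At V: go right to X.
      At X: go left to C.
        C is a leaf — visit C.
      At X: no right child.
      Visit X.
    Visit V.
  Visit T.
At D: go right to B.
  At B: no left child.
  At B: go right to F.
    At F: go left to Y.
      At Y: go left to P.
        P is a leaf — visit P.
      At Y: go right to L.
        At L: no left child.
        At L: go right to Q.
          At Q: go left to G.
            G is a leaf — visit G.
          At Q: go right to J.
            J is a leaf — visit J.
          Visit Q.
        Visit L.
      Visit Y.
    At F: go right to U.
      At U: no left child.
      At U: go right to M.
        At M: no left child.
        At M: go right to W.
          At W: no left child.
          At W: go right to Z.
            Z is a leaf — visit Z.
          Visit W.
        Visit M.
      Visit U.
    Visit F.
  Visit B.
Visit D.

S, C, X, V, T, P, G, J, Q, L, Y, Z, W, M, U, F, B, D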